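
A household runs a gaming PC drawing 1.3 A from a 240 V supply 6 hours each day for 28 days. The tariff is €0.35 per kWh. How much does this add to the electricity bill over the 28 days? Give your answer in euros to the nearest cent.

€18.35

Power = 1.3 A × 240 V = 312 W = 0.312 kW
Runtime = 6 h/day × 28 days = 168 h
Energy = 0.312 kW × 168 h = 52.416 kWh
Cost = 52.416 kWh × €0.35/kWh = €18.35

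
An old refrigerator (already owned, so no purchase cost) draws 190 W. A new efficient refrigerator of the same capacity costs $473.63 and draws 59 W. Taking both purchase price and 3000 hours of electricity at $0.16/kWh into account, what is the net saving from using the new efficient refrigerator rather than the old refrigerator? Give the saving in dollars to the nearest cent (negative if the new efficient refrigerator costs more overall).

-$410.75

old refrigerator: $0.00 + (190/1000) kW × 3000 h × $0.16 = $0.00 + $91.2 = $91.2
new efficient refrigerator: $473.63 + (59/1000) kW × 3000 h × $0.16 = $473.63 + $28.32 = $501.95
Saving = $91.2 − $501.95 = −$410.75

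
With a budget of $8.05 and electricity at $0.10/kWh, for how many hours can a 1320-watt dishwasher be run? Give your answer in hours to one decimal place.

Energy available = $8.05 ÷ $0.10/kWh = 80.5 kWh
Hours = 80.5 kWh ÷ 1.32 kW = 61.0 h

61.0 h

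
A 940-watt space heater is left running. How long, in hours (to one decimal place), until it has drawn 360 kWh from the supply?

383.0 h

Hours = 360 kWh ÷ 0.94 kW = 383.0 h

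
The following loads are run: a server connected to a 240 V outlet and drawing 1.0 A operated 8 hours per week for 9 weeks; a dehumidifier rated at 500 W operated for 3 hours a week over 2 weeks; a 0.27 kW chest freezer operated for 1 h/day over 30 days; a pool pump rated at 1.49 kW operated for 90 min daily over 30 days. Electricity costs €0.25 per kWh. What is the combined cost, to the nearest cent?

server: Power = 1.0 A × 240 V = 240 W = 0.24 kW
server: Runtime = 8 h/week × 9 weeks = 72 h
server: 0.24 kW × 72 h = 17.28 kWh
dehumidifier: Runtime = 3 h/week × 2 weeks = 6 h
dehumidifier: 0.5 kW × 6 h = 3 kWh
chest freezer: Runtime = 1 h/day × 30 days = 30 h
chest freezer: 0.27 kW × 30 h = 8.1 kWh
pool pump: Runtime = 90 min × 30 = 2700 min = 45 h
pool pump: 1.49 kW × 45 h = 67.05 kWh
Total energy = 95.43 kWh
Cost = 95.43 × €0.25 = €23.86

€23.86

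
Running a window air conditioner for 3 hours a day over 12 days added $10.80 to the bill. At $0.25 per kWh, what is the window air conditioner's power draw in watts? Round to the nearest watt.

Energy = $10.80 ÷ $0.25/kWh = 43.2 kWh
Runtime = 3 h/day × 12 days = 36 h
Power = 43.2 kWh ÷ 36 h = 1.2 kW = 1200 W

1200 W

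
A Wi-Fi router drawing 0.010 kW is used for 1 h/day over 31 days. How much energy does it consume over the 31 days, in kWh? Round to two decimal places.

Runtime = 1 h/day × 31 days = 31 h
Energy = 0.01 kW × 31 h = 0.31 kWh

0.31 kWh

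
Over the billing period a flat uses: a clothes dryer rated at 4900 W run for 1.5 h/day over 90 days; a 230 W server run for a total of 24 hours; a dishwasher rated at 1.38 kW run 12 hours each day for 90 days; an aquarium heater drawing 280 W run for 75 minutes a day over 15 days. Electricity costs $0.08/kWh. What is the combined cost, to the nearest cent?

$173.01

clothes dryer: Runtime = 1.5 h/day × 90 days = 135 h
clothes dryer: 4.9 kW × 135 h = 661.5 kWh
server: 0.23 kW × 24 h = 5.52 kWh
dishwasher: Runtime = 12 h/day × 90 days = 1080 h
dishwasher: 1.38 kW × 1080 h = 1490.4 kWh
aquarium heater: Runtime = 75 min × 15 = 1125 min = 18.75 h
aquarium heater: 0.28 kW × 18.75 h = 5.25 kWh
Total energy = 2162.67 kWh
Cost = 2162.67 × $0.08 = $173.01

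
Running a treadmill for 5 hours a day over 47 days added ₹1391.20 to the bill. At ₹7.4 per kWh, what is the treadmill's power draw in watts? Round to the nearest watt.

Energy = ₹1391.20 ÷ ₹7.4/kWh = 188 kWh
Runtime = 5 h/day × 47 days = 235 h
Power = 188 kWh ÷ 235 h = 0.8 kW = 800 W

800 W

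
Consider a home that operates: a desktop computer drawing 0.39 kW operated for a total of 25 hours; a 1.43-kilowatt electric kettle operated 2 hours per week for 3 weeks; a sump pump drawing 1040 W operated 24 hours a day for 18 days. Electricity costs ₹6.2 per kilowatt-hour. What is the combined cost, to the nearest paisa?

₹2899.18

desktop computer: 0.39 kW × 25 h = 9.75 kWh
electric kettle: Runtime = 2 h/week × 3 weeks = 6 h
electric kettle: 1.43 kW × 6 h = 8.58 kWh
sump pump: Runtime = 24 h × 18 = 432 h
sump pump: 1.04 kW × 432 h = 449.28 kWh
Total energy = 467.61 kWh
Cost = 467.61 × ₹6.2 = ₹2899.18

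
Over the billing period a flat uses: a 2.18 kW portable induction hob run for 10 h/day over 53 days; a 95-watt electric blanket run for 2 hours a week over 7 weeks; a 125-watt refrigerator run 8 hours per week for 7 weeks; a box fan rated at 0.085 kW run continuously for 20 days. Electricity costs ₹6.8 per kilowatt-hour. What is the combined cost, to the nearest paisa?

portable induction hob: Runtime = 10 h/day × 53 days = 530 h
portable induction hob: 2.18 kW × 530 h = 1155.4 kWh
electric blanket: Runtime = 2 h/week × 7 weeks = 14 h
electric blanket: 0.095 kW × 14 h = 1.33 kWh
refrigerator: Runtime = 8 h/week × 7 weeks = 56 h
refrigerator: 0.125 kW × 56 h = 7 kWh
box fan: Runtime = 24 h × 20 = 480 h
box fan: 0.085 kW × 480 h = 40.8 kWh
Total energy = 1204.53 kWh
Cost = 1204.53 × ₹6.8 = ₹8190.80

₹8190.80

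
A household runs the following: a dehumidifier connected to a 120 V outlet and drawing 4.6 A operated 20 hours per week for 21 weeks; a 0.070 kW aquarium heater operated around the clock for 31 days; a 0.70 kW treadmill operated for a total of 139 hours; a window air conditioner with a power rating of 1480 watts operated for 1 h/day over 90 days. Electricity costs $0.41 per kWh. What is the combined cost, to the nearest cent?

$210.91

dehumidifier: Power = 4.6 A × 120 V = 552 W = 0.552 kW
dehumidifier: Runtime = 20 h/week × 21 weeks = 420 h
dehumidifier: 0.552 kW × 420 h = 231.84 kWh
aquarium heater: Runtime = 24 h × 31 = 744 h
aquarium heater: 0.07 kW × 744 h = 52.08 kWh
treadmill: 0.7 kW × 139 h = 97.3 kWh
window air conditioner: Runtime = 1 h/day × 90 days = 90 h
window air conditioner: 1.48 kW × 90 h = 133.2 kWh
Total energy = 514.42 kWh
Cost = 514.42 × $0.41 = $210.91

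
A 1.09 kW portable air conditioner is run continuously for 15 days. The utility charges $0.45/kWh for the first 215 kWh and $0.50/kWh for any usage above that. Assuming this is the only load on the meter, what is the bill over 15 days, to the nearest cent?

Runtime = 24 h × 15 = 360 h
Energy = 1.09 kW × 360 h = 392.4 kWh
Tier 1 (0–215 kWh): 215 × $0.45 = $96.75
Above 215 kWh: 177.4 × $0.50 = $88.7
Bill = $185.45

$185.45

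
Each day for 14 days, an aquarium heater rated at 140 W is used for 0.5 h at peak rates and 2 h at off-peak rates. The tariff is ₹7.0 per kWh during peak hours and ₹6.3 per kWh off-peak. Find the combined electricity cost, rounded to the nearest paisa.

₹31.56

Peak energy = 0.14 kW × 0.5 h × 14 = 0.98 kWh
Off-peak energy = 0.14 kW × 2 h × 14 = 3.92 kWh
Cost = 0.98 × ₹7.0 + 3.92 × ₹6.3 = ₹6.86 + ₹24.696 = ₹31.56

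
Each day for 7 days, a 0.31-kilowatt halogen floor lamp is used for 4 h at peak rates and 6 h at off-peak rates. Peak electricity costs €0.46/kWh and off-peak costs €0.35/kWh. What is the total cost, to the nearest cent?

Peak energy = 0.31 kW × 4 h × 7 = 8.68 kWh
Off-peak energy = 0.31 kW × 6 h × 7 = 13.02 kWh
Cost = 8.68 × €0.46 + 13.02 × €0.35 = €3.9928 + €4.557 = €8.55

€8.55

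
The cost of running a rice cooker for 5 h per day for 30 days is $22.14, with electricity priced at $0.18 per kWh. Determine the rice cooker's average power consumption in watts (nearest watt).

Energy = $22.14 ÷ $0.18/kWh = 123 kWh
Runtime = 5 h/day × 30 days = 150 h
Power = 123 kWh ÷ 150 h = 0.82 kW = 820 W

820 W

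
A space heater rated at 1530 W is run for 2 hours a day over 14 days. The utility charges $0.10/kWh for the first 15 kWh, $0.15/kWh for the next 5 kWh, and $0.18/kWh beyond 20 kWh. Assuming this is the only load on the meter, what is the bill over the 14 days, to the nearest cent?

Runtime = 2 h/day × 14 days = 28 h
Energy = 1.53 kW × 28 h = 42.84 kWh
Tier 1 (0–15 kWh): 15 × $0.10 = $1.5
Tier 2 (15–20 kWh): 5 × $0.15 = $0.75
Above 20 kWh: 22.84 × $0.18 = $4.1112
Bill = $6.36

$6.36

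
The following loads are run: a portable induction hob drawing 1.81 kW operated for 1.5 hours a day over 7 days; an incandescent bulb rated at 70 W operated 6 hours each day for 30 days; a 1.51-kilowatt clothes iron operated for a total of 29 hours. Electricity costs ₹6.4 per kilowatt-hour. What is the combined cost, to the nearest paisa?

₹482.53

portable induction hob: Runtime = 1.5 h/day × 7 days = 10.5 h
portable induction hob: 1.81 kW × 10.5 h = 19.005 kWh
incandescent bulb: Runtime = 6 h/day × 30 days = 180 h
incandescent bulb: 0.07 kW × 180 h = 12.6 kWh
clothes iron: 1.51 kW × 29 h = 43.79 kWh
Total energy = 75.395 kWh
Cost = 75.395 × ₹6.4 = ₹482.53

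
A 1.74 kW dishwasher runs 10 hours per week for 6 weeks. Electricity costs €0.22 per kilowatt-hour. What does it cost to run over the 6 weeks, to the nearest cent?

Runtime = 10 h/week × 6 weeks = 60 h
Energy = 1.74 kW × 60 h = 104.4 kWh
Cost = 104.4 kWh × €0.22/kWh = €22.97

€22.97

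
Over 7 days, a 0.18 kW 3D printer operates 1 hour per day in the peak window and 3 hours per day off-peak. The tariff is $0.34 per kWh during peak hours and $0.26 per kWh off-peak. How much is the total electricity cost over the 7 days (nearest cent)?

$1.41

Peak energy = 0.18 kW × 1 h × 7 = 1.26 kWh
Off-peak energy = 0.18 kW × 3 h × 7 = 3.78 kWh
Cost = 1.26 × $0.34 + 3.78 × $0.26 = $0.4284 + $0.9828 = $1.41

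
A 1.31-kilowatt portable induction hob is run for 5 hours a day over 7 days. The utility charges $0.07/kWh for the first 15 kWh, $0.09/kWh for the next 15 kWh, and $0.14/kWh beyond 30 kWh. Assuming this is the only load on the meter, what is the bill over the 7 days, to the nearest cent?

$4.62

Runtime = 5 h/day × 7 days = 35 h
Energy = 1.31 kW × 35 h = 45.85 kWh
Tier 1 (0–15 kWh): 15 × $0.07 = $1.05
Tier 2 (15–30 kWh): 15 × $0.09 = $1.35
Above 30 kWh: 15.85 × $0.14 = $2.219
Bill = $4.62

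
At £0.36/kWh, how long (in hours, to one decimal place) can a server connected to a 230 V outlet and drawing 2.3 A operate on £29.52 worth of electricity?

Power = 2.3 A × 230 V = 529 W = 0.529 kW
Energy available = £29.52 ÷ £0.36/kWh = 82 kWh
Hours = 82 kWh ÷ 0.529 kW = 155.0 h

155.0 h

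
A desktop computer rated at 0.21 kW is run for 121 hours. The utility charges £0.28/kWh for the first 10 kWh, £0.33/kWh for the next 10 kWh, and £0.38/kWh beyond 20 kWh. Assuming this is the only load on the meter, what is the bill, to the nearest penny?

Energy = 0.21 kW × 121 h = 25.41 kWh
Tier 1 (0–10 kWh): 10 × £0.28 = £2.8
Tier 2 (10–20 kWh): 10 × £0.33 = £3.3
Above 20 kWh: 5.41 × £0.38 = £2.0558
Bill = £8.16

£8.16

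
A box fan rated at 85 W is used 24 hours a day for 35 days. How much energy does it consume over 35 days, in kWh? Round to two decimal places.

Runtime = 24 h × 35 = 840 h
Energy = 0.085 kW × 840 h = 71.4 kWh

71.40 kWh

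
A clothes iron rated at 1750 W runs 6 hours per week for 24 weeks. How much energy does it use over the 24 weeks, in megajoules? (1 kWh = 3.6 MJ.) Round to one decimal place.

Runtime = 6 h/week × 24 weeks = 144 h
Energy = 1.75 kW × 144 h = 252 kWh
= 252 × 3.6 MJ = 907.2 MJ

907.2 MJ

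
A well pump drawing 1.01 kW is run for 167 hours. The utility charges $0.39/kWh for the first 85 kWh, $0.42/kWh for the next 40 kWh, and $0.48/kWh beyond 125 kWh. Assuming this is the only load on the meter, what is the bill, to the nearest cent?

Energy = 1.01 kW × 167 h = 168.67 kWh
Tier 1 (0–85 kWh): 85 × $0.39 = $33.15
Tier 2 (85–125 kWh): 40 × $0.42 = $16.8
Above 125 kWh: 43.67 × $0.48 = $20.9616
Bill = $70.91

$70.91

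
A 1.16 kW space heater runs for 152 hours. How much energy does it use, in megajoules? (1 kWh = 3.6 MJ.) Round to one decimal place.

Energy = 1.16 kW × 152 h = 176.32 kWh
= 176.32 × 3.6 MJ = 634.8 MJ

634.8 MJ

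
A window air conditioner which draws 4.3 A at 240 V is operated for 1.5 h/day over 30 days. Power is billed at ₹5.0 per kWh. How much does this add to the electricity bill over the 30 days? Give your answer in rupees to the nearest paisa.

₹232.20

Power = 4.3 A × 240 V = 1032 W = 1.032 kW
Runtime = 1.5 h/day × 30 days = 45 h
Energy = 1.032 kW × 45 h = 46.44 kWh
Cost = 46.44 kWh × ₹5.0/kWh = ₹232.20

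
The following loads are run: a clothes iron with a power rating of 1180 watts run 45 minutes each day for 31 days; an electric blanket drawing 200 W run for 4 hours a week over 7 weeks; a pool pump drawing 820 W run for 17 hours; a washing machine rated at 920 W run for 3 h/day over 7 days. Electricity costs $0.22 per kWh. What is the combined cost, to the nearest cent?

clothes iron: Runtime = 45 min × 31 = 1395 min = 23.25 h
clothes iron: 1.18 kW × 23.25 h = 27.435 kWh
electric blanket: Runtime = 4 h/week × 7 weeks = 28 h
electric blanket: 0.2 kW × 28 h = 5.6 kWh
pool pump: 0.82 kW × 17 h = 13.94 kWh
washing machine: Runtime = 3 h/day × 7 days = 21 h
washing machine: 0.92 kW × 21 h = 19.32 kWh
Total energy = 66.295 kWh
Cost = 66.295 × $0.22 = $14.58

$14.58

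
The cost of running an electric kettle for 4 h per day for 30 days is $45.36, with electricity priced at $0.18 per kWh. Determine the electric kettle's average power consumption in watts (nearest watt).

2100 W

Energy = $45.36 ÷ $0.18/kWh = 252 kWh
Runtime = 4 h/day × 30 days = 120 h
Power = 252 kWh ÷ 120 h = 2.1 kW = 2100 W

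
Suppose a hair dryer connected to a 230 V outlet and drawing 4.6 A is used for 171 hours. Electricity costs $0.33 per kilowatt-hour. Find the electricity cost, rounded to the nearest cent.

Power = 4.6 A × 230 V = 1058 W = 1.058 kW
Energy = 1.058 kW × 171 h = 180.918 kWh
Cost = 180.918 kWh × $0.33/kWh = $59.70

$59.70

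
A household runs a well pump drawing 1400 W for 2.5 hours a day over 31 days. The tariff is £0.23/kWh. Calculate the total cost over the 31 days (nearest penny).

Runtime = 2.5 h/day × 31 days = 77.5 h
Energy = 1.4 kW × 77.5 h = 108.5 kWh
Cost = 108.5 kWh × £0.23/kWh = £24.96

£24.96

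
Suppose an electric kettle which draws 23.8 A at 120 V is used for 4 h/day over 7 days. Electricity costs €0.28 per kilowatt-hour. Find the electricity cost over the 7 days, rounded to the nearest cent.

Power = 23.8 A × 120 V = 2856 W = 2.856 kW
Runtime = 4 h/day × 7 days = 28 h
Energy = 2.856 kW × 28 h = 79.968 kWh
Cost = 79.968 kWh × €0.28/kWh = €22.39

€22.39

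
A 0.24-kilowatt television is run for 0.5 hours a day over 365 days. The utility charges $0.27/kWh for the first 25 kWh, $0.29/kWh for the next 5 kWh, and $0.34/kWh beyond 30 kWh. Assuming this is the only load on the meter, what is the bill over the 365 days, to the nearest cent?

$12.89

Runtime = 0.5 h/day × 365 days = 182.5 h
Energy = 0.24 kW × 182.5 h = 43.8 kWh
Tier 1 (0–25 kWh): 25 × $0.27 = $6.75
Tier 2 (25–30 kWh): 5 × $0.29 = $1.45
Above 30 kWh: 13.8 × $0.34 = $4.692
Bill = $12.89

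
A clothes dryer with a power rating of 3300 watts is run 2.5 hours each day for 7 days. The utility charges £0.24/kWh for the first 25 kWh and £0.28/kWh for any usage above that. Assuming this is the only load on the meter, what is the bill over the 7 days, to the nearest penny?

£15.17

Runtime = 2.5 h/day × 7 days = 17.5 h
Energy = 3.3 kW × 17.5 h = 57.75 kWh
Tier 1 (0–25 kWh): 25 × £0.24 = £6
Above 25 kWh: 32.75 × £0.28 = £9.17
Bill = £15.17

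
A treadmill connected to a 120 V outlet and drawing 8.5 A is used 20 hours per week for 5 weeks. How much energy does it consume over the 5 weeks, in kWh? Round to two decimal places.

102.00 kWh

Power = 8.5 A × 120 V = 1020 W = 1.02 kW
Runtime = 20 h/week × 5 weeks = 100 h
Energy = 1.02 kW × 100 h = 102 kWh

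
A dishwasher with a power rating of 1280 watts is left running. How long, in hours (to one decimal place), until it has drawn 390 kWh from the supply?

304.7 h

Hours = 390 kWh ÷ 1.28 kW = 304.7 h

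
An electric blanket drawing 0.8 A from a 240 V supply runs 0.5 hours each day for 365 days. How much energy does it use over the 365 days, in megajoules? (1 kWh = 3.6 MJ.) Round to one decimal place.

Power = 0.8 A × 240 V = 192 W = 0.192 kW
Runtime = 0.5 h/day × 365 days = 182.5 h
Energy = 0.192 kW × 182.5 h = 35.04 kWh
= 35.04 × 3.6 MJ = 126.1 MJ

126.1 MJ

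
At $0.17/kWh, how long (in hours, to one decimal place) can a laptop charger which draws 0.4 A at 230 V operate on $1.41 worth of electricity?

Power = 0.4 A × 230 V = 92 W = 0.092 kW
Energy available = $1.41 ÷ $0.17/kWh = 8.2941 kWh
Hours = 8.2941 kWh ÷ 0.092 kW = 90.2 h

90.2 h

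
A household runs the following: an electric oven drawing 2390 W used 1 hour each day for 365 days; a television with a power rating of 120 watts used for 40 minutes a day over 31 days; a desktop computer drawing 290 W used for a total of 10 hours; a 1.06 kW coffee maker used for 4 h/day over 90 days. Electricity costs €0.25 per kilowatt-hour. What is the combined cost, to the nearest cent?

€314.83

electric oven: Runtime = 1 h/day × 365 days = 365 h
electric oven: 2.39 kW × 365 h = 872.35 kWh
television: Runtime = 40 min × 31 = 1240 min = 20.666666… h
television: 0.12 kW × 20.666666… h = 2.48 kWh
desktop computer: 0.29 kW × 10 h = 2.9 kWh
coffee maker: Runtime = 4 h/day × 90 days = 360 h
coffee maker: 1.06 kW × 360 h = 381.6 kWh
Total energy = 1259.33 kWh
Cost = 1259.33 × €0.25 = €314.83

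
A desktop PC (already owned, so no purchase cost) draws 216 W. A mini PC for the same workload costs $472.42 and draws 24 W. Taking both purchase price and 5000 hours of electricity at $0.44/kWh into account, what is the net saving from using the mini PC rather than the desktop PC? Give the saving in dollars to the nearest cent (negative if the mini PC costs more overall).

desktop PC: $0.00 + (216/1000) kW × 5000 h × $0.44 = $0.00 + $475.2 = $475.2
mini PC: $472.42 + (24/1000) kW × 5000 h × $0.44 = $472.42 + $52.8 = $525.22
Saving = $475.2 − $525.22 = −$50.02

-$50.02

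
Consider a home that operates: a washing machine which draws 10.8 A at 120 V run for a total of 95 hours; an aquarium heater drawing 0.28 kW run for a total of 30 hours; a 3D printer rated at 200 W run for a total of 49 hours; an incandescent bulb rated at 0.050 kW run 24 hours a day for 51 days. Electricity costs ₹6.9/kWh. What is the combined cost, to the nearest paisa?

₹1397.39

washing machine: Power = 10.8 A × 120 V = 1296 W = 1.296 kW
washing machine: 1.296 kW × 95 h = 123.12 kWh
aquarium heater: 0.28 kW × 30 h = 8.4 kWh
3D printer: 0.2 kW × 49 h = 9.8 kWh
incandescent bulb: Runtime = 24 h × 51 = 1224 h
incandescent bulb: 0.05 kW × 1224 h = 61.2 kWh
Total energy = 202.52 kWh
Cost = 202.52 × ₹6.9 = ₹1397.39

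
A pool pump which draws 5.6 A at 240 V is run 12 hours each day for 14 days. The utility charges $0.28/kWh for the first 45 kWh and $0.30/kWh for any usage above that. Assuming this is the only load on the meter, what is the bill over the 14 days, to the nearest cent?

$66.84

Power = 5.6 A × 240 V = 1344 W = 1.344 kW
Runtime = 12 h/day × 14 days = 168 h
Energy = 1.344 kW × 168 h = 225.792 kWh
Tier 1 (0–45 kWh): 45 × $0.28 = $12.6
Above 45 kWh: 180.792 × $0.30 = $54.2376
Bill = $66.84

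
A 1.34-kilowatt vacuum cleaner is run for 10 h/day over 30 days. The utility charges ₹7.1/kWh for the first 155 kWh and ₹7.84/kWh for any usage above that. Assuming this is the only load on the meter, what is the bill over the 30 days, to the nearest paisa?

₹3036.98

Runtime = 10 h/day × 30 days = 300 h
Energy = 1.34 kW × 300 h = 402 kWh
Tier 1 (0–155 kWh): 155 × ₹7.1 = ₹1100.5
Above 155 kWh: 247 × ₹7.84 = ₹1936.48
Bill = ₹3036.98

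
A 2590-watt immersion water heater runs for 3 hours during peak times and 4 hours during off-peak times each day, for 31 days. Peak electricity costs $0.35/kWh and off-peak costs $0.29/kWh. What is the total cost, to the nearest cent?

$177.44

Peak energy = 2.59 kW × 3 h × 31 = 240.87 kWh
Off-peak energy = 2.59 kW × 4 h × 31 = 321.16 kWh
Cost = 240.87 × $0.35 + 321.16 × $0.29 = $84.3045 + $93.1364 = $177.44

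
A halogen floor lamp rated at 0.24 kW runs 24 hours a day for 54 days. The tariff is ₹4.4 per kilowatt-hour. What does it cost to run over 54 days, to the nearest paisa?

₹1368.58

Runtime = 24 h × 54 = 1296 h
Energy = 0.24 kW × 1296 h = 311.04 kWh
Cost = 311.04 kWh × ₹4.4/kWh = ₹1368.58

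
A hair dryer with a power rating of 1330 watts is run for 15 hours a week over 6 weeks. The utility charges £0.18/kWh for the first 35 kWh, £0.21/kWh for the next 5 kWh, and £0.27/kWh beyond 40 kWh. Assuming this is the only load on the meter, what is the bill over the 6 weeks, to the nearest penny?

£28.87

Runtime = 15 h/week × 6 weeks = 90 h
Energy = 1.33 kW × 90 h = 119.7 kWh
Tier 1 (0–35 kWh): 35 × £0.18 = £6.3
Tier 2 (35–40 kWh): 5 × £0.21 = £1.05
Above 40 kWh: 79.7 × £0.27 = £21.519
Bill = £28.87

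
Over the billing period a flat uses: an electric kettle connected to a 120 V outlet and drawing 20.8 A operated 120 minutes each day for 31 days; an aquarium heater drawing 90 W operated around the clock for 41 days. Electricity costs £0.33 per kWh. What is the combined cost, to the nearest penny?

£80.29

electric kettle: Power = 20.8 A × 120 V = 2496 W = 2.496 kW
electric kettle: Runtime = 120 min × 31 = 3720 min = 62 h
electric kettle: 2.496 kW × 62 h = 154.752 kWh
aquarium heater: Runtime = 24 h × 41 = 984 h
aquarium heater: 0.09 kW × 984 h = 88.56 kWh
Total energy = 243.312 kWh
Cost = 243.312 × £0.33 = £80.29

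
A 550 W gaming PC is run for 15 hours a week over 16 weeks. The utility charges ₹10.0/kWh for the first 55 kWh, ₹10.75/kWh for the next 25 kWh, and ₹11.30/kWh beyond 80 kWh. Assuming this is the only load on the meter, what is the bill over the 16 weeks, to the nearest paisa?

Runtime = 15 h/week × 16 weeks = 240 h
Energy = 0.55 kW × 240 h = 132 kWh
Tier 1 (0–55 kWh): 55 × ₹10.0 = ₹550
Tier 2 (55–80 kWh): 25 × ₹10.75 = ₹268.75
Above 80 kWh: 52 × ₹11.30 = ₹587.6
Bill = ₹1406.35

₹1406.35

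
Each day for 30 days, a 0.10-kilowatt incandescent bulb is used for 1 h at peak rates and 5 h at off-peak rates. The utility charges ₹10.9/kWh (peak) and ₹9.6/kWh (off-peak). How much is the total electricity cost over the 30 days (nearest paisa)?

Peak energy = 0.1 kW × 1 h × 30 = 3 kWh
Off-peak energy = 0.1 kW × 5 h × 30 = 15 kWh
Cost = 3 × ₹10.9 + 15 × ₹9.6 = ₹32.7 + ₹144 = ₹176.70

₹176.70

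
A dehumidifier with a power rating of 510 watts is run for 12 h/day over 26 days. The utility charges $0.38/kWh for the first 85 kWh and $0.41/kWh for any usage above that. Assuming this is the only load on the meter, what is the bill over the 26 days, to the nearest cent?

$62.69

Runtime = 12 h/day × 26 days = 312 h
Energy = 0.51 kW × 312 h = 159.12 kWh
Tier 1 (0–85 kWh): 85 × $0.38 = $32.3
Above 85 kWh: 74.12 × $0.41 = $30.3892
Bill = $62.69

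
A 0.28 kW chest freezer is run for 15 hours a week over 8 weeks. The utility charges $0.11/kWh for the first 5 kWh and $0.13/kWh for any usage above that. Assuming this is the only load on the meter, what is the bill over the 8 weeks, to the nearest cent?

Runtime = 15 h/week × 8 weeks = 120 h
Energy = 0.28 kW × 120 h = 33.6 kWh
Tier 1 (0–5 kWh): 5 × $0.11 = $0.55
Above 5 kWh: 28.6 × $0.13 = $3.718
Bill = $4.27

$4.27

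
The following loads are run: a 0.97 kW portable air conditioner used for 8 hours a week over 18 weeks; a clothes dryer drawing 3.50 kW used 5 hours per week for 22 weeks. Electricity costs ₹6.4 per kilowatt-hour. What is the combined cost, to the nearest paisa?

portable air conditioner: Runtime = 8 h/week × 18 weeks = 144 h
portable air conditioner: 0.97 kW × 144 h = 139.68 kWh
clothes dryer: Runtime = 5 h/week × 22 weeks = 110 h
clothes dryer: 3.5 kW × 110 h = 385 kWh
Total energy = 524.68 kWh
Cost = 524.68 × ₹6.4 = ₹3357.95

₹3357.95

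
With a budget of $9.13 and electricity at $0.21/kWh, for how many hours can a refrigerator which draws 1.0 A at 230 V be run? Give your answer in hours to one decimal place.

Power = 1.0 A × 230 V = 230 W = 0.23 kW
Energy available = $9.13 ÷ $0.21/kWh = 43.4762 kWh
Hours = 43.4762 kWh ÷ 0.23 kW = 189.0 h

189.0 h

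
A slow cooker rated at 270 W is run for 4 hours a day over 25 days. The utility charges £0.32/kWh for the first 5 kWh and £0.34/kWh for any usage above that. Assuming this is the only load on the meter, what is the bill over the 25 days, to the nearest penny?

£9.08

Runtime = 4 h/day × 25 days = 100 h
Energy = 0.27 kW × 100 h = 27 kWh
Tier 1 (0–5 kWh): 5 × £0.32 = £1.6
Above 5 kWh: 22 × £0.34 = £7.48
Bill = £9.08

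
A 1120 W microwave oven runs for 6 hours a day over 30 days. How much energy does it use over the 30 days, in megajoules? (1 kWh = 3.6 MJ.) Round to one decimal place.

Runtime = 6 h/day × 30 days = 180 h
Energy = 1.12 kW × 180 h = 201.6 kWh
= 201.6 × 3.6 MJ = 725.8 MJ

725.8 MJ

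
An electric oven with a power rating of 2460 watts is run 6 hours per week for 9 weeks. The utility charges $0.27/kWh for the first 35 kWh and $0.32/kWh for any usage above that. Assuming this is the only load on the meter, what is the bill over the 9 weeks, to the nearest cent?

$40.76

Runtime = 6 h/week × 9 weeks = 54 h
Energy = 2.46 kW × 54 h = 132.84 kWh
Tier 1 (0–35 kWh): 35 × $0.27 = $9.45
Above 35 kWh: 97.84 × $0.32 = $31.3088
Bill = $40.76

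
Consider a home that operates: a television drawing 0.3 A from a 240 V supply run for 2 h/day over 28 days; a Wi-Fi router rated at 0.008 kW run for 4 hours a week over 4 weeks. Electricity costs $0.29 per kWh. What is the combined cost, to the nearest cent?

$1.21

television: Power = 0.3 A × 240 V = 72 W = 0.072 kW
television: Runtime = 2 h/day × 28 days = 56 h
television: 0.072 kW × 56 h = 4.032 kWh
Wi-Fi router: Runtime = 4 h/week × 4 weeks = 16 h
Wi-Fi router: 0.008 kW × 16 h = 0.128 kWh
Total energy = 4.16 kWh
Cost = 4.16 × $0.29 = $1.21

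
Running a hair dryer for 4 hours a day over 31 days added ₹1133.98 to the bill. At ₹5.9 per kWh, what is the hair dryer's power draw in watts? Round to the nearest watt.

Energy = ₹1133.98 ÷ ₹5.9/kWh = 192.2 kWh
Runtime = 4 h/day × 31 days = 124 h
Power = 192.2 kWh ÷ 124 h = 1.55 kW = 1550 W

1550 W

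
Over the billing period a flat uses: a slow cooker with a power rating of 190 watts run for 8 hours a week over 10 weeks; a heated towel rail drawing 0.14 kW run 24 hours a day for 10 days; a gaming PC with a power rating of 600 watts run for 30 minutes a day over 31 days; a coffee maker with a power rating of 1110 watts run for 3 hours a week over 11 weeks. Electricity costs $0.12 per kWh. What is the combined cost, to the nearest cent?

$11.37

slow cooker: Runtime = 8 h/week × 10 weeks = 80 h
slow cooker: 0.19 kW × 80 h = 15.2 kWh
heated towel rail: Runtime = 24 h × 10 = 240 h
heated towel rail: 0.14 kW × 240 h = 33.6 kWh
gaming PC: Runtime = 30 min × 31 = 930 min = 15.5 h
gaming PC: 0.6 kW × 15.5 h = 9.3 kWh
coffee maker: Runtime = 3 h/week × 11 weeks = 33 h
coffee maker: 1.11 kW × 33 h = 36.63 kWh
Total energy = 94.73 kWh
Cost = 94.73 × $0.12 = $11.37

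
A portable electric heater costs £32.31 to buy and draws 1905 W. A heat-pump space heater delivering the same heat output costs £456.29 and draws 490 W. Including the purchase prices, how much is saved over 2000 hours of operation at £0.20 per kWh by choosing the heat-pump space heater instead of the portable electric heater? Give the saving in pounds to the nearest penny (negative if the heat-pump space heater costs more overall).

£142.02

portable electric heater: £32.31 + (1905/1000) kW × 2000 h × £0.20 = £32.31 + £762 = £794.31
heat-pump space heater: £456.29 + (490/1000) kW × 2000 h × £0.20 = £456.29 + £196 = £652.29
Saving = £794.31 − £652.29 = £142.02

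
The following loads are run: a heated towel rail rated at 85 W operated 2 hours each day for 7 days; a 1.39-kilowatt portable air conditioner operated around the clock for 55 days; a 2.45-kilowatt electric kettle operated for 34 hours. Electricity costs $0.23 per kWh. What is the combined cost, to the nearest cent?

$441.44

heated towel rail: Runtime = 2 h/day × 7 days = 14 h
heated towel rail: 0.085 kW × 14 h = 1.19 kWh
portable air conditioner: Runtime = 24 h × 55 = 1320 h
portable air conditioner: 1.39 kW × 1320 h = 1834.8 kWh
electric kettle: 2.45 kW × 34 h = 83.3 kWh
Total energy = 1919.29 kWh
Cost = 1919.29 × $0.23 = $441.44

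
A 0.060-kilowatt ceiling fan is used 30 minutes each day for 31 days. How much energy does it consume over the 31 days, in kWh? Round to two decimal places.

0.93 kWh

Runtime = 30 min × 31 = 930 min = 15.5 h
Energy = 0.06 kW × 15.5 h = 0.93 kWh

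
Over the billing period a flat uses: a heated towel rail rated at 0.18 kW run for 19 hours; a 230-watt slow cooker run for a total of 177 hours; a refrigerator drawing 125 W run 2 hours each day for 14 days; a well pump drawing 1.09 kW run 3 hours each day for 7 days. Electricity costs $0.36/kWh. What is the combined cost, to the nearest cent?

heated towel rail: 0.18 kW × 19 h = 3.42 kWh
slow cooker: 0.23 kW × 177 h = 40.71 kWh
refrigerator: Runtime = 2 h/day × 14 days = 28 h
refrigerator: 0.125 kW × 28 h = 3.5 kWh
well pump: Runtime = 3 h/day × 7 days = 21 h
well pump: 1.09 kW × 21 h = 22.89 kWh
Total energy = 70.52 kWh
Cost = 70.52 × $0.36 = $25.39

$25.39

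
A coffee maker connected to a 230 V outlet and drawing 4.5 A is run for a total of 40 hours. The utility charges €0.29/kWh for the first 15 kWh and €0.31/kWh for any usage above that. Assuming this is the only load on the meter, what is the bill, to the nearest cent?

Power = 4.5 A × 230 V = 1035 W = 1.035 kW
Energy = 1.035 kW × 40 h = 41.4 kWh
Tier 1 (0–15 kWh): 15 × €0.29 = €4.35
Above 15 kWh: 26.4 × €0.31 = €8.184
Bill = €12.53

€12.53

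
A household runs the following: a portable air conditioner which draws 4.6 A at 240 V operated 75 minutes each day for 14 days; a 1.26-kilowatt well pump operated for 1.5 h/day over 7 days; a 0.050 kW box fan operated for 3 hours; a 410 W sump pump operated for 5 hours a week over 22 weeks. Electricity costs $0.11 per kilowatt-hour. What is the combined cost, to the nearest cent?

$8.56

portable air conditioner: Power = 4.6 A × 240 V = 1104 W = 1.104 kW
portable air conditioner: Runtime = 75 min × 14 = 1050 min = 17.5 h
portable air conditioner: 1.104 kW × 17.5 h = 19.32 kWh
well pump: Runtime = 1.5 h/day × 7 days = 10.5 h
well pump: 1.26 kW × 10.5 h = 13.23 kWh
box fan: 0.05 kW × 3 h = 0.15 kWh
sump pump: Runtime = 5 h/week × 22 weeks = 110 h
sump pump: 0.41 kW × 110 h = 45.1 kWh
Total energy = 77.8 kWh
Cost = 77.8 × $0.11 = $8.56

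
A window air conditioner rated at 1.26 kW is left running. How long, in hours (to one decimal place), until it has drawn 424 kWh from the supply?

336.5 h

Hours = 424 kWh ÷ 1.26 kW = 336.5 h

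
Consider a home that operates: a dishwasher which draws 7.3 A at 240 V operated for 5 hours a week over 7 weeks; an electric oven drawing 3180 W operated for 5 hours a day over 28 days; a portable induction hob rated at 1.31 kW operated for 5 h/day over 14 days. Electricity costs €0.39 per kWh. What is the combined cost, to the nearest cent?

€233.31

dishwasher: Power = 7.3 A × 240 V = 1752 W = 1.752 kW
dishwasher: Runtime = 5 h/week × 7 weeks = 35 h
dishwasher: 1.752 kW × 35 h = 61.32 kWh
electric oven: Runtime = 5 h/day × 28 days = 140 h
electric oven: 3.18 kW × 140 h = 445.2 kWh
portable induction hob: Runtime = 5 h/day × 14 days = 70 h
portable induction hob: 1.31 kW × 70 h = 91.7 kWh
Total energy = 598.22 kWh
Cost = 598.22 × €0.39 = €233.31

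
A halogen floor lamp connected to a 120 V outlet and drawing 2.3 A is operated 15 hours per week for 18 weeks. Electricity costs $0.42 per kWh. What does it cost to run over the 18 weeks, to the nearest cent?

Power = 2.3 A × 120 V = 276 W = 0.276 kW
Runtime = 15 h/week × 18 weeks = 270 h
Energy = 0.276 kW × 270 h = 74.52 kWh
Cost = 74.52 kWh × $0.42/kWh = $31.30

$31.30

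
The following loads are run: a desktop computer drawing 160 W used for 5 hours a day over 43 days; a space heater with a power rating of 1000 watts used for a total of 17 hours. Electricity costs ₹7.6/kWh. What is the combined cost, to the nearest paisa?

desktop computer: Runtime = 5 h/day × 43 days = 215 h
desktop computer: 0.16 kW × 215 h = 34.4 kWh
space heater: 1 kW × 17 h = 17 kWh
Total energy = 51.4 kWh
Cost = 51.4 × ₹7.6 = ₹390.64

₹390.64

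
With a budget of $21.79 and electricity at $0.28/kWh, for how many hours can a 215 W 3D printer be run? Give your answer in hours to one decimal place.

362.0 h

Energy available = $21.79 ÷ $0.28/kWh = 77.8214 kWh
Hours = 77.8214 kWh ÷ 0.215 kW = 362.0 h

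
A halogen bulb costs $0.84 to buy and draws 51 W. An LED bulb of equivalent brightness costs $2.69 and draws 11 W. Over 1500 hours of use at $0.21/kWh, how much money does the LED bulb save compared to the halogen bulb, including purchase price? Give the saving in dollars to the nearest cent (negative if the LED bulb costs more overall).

$10.75

halogen bulb: $0.84 + (51/1000) kW × 1500 h × $0.21 = $0.84 + $16.065 = $16.905
LED bulb: $2.69 + (11/1000) kW × 1500 h × $0.21 = $2.69 + $3.465 = $6.155
Saving = $16.905 − $6.155 = $10.75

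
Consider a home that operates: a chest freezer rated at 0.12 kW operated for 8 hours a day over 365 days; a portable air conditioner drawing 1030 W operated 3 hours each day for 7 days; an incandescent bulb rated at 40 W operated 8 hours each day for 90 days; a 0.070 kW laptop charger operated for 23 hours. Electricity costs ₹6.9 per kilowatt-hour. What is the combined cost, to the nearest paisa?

chest freezer: Runtime = 8 h/day × 365 days = 2920 h
chest freezer: 0.12 kW × 2920 h = 350.4 kWh
portable air conditioner: Runtime = 3 h/day × 7 days = 21 h
portable air conditioner: 1.03 kW × 21 h = 21.63 kWh
incandescent bulb: Runtime = 8 h/day × 90 days = 720 h
incandescent bulb: 0.04 kW × 720 h = 28.8 kWh
laptop charger: 0.07 kW × 23 h = 1.61 kWh
Total energy = 402.44 kWh
Cost = 402.44 × ₹6.9 = ₹2776.84

₹2776.84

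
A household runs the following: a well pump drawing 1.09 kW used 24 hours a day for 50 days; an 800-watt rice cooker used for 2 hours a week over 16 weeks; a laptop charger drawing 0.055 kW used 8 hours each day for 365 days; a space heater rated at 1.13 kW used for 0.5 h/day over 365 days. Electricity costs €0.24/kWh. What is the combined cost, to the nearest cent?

€408.10

well pump: Runtime = 24 h × 50 = 1200 h
well pump: 1.09 kW × 1200 h = 1308 kWh
rice cooker: Runtime = 2 h/week × 16 weeks = 32 h
rice cooker: 0.8 kW × 32 h = 25.6 kWh
laptop charger: Runtime = 8 h/day × 365 days = 2920 h
laptop charger: 0.055 kW × 2920 h = 160.6 kWh
space heater: Runtime = 0.5 h/day × 365 days = 182.5 h
space heater: 1.13 kW × 182.5 h = 206.225 kWh
Total energy = 1700.425 kWh
Cost = 1700.425 × €0.24 = €408.10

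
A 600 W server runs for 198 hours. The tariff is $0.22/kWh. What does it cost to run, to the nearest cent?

Energy = 0.6 kW × 198 h = 118.8 kWh
Cost = 118.8 kWh × $0.22/kWh = $26.14

$26.14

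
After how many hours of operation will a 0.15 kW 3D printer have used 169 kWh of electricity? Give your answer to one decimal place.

Hours = 169 kWh ÷ 0.15 kW = 1126.7 h

1126.7 h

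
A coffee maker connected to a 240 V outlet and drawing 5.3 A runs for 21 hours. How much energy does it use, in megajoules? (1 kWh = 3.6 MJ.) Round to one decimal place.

96.2 MJ

Power = 5.3 A × 240 V = 1272 W = 1.272 kW
Energy = 1.272 kW × 21 h = 26.712 kWh
= 26.712 × 3.6 MJ = 96.2 MJ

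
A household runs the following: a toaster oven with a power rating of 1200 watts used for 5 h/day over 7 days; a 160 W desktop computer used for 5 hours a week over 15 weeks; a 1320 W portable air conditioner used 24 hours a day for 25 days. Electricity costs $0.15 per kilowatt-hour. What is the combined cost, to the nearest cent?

$126.90

toaster oven: Runtime = 5 h/day × 7 days = 35 h
toaster oven: 1.2 kW × 35 h = 42 kWh
desktop computer: Runtime = 5 h/week × 15 weeks = 75 h
desktop computer: 0.16 kW × 75 h = 12 kWh
portable air conditioner: Runtime = 24 h × 25 = 600 h
portable air conditioner: 1.32 kW × 600 h = 792 kWh
Total energy = 846 kWh
Cost = 846 × $0.15 = $126.90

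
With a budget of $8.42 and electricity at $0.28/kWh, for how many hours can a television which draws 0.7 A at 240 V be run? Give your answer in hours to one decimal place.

Power = 0.7 A × 240 V = 168 W = 0.168 kW
Energy available = $8.42 ÷ $0.28/kWh = 30.0714 kWh
Hours = 30.0714 kWh ÷ 0.168 kW = 179.0 h

179.0 h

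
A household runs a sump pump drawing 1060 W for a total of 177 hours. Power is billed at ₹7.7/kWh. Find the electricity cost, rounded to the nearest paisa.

₹1444.67

Energy = 1.06 kW × 177 h = 187.62 kWh
Cost = 187.62 kWh × ₹7.7/kWh = ₹1444.67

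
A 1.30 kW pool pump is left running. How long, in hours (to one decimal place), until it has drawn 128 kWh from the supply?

98.5 h

Hours = 128 kWh ÷ 1.3 kW = 98.5 h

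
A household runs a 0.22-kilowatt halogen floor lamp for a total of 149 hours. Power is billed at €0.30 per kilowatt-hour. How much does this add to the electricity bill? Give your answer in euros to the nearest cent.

Energy = 0.22 kW × 149 h = 32.78 kWh
Cost = 32.78 kWh × €0.30/kWh = €9.83

€9.83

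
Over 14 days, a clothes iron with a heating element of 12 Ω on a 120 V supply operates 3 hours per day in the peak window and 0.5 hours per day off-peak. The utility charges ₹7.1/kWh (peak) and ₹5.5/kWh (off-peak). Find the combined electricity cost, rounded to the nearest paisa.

Power = V²/R = 120²/12 = 1200 W = 1.2 kW
Peak energy = 1.2 kW × 3 h × 14 = 50.4 kWh
Off-peak energy = 1.2 kW × 0.5 h × 14 = 8.4 kWh
Cost = 50.4 × ₹7.1 + 8.4 × ₹5.5 = ₹357.84 + ₹46.2 = ₹404.04

₹404.04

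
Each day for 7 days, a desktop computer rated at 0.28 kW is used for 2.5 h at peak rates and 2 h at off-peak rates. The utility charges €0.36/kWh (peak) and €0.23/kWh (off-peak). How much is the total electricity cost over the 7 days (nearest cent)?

Peak energy = 0.28 kW × 2.5 h × 7 = 4.9 kWh
Off-peak energy = 0.28 kW × 2 h × 7 = 3.92 kWh
Cost = 4.9 × €0.36 + 3.92 × €0.23 = €1.764 + €0.9016 = €2.67

€2.67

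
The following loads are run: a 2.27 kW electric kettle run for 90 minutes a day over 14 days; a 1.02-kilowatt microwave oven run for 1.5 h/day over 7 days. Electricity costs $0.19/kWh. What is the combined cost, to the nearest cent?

electric kettle: Runtime = 90 min × 14 = 1260 min = 21 h
electric kettle: 2.27 kW × 21 h = 47.67 kWh
microwave oven: Runtime = 1.5 h/day × 7 days = 10.5 h
microwave oven: 1.02 kW × 10.5 h = 10.71 kWh
Total energy = 58.38 kWh
Cost = 58.38 × $0.19 = $11.09

$11.09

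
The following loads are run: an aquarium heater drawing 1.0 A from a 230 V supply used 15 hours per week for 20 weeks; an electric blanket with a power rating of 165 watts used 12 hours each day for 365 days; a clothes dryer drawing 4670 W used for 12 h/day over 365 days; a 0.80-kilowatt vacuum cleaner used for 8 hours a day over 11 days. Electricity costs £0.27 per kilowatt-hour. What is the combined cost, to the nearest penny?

£5755.51

aquarium heater: Power = 1.0 A × 230 V = 230 W = 0.23 kW
aquarium heater: Runtime = 15 h/week × 20 weeks = 300 h
aquarium heater: 0.23 kW × 300 h = 69 kWh
electric blanket: Runtime = 12 h/day × 365 days = 4380 h
electric blanket: 0.165 kW × 4380 h = 722.7 kWh
clothes dryer: Runtime = 12 h/day × 365 days = 4380 h
clothes dryer: 4.67 kW × 4380 h = 20454.6 kWh
vacuum cleaner: Runtime = 8 h/day × 11 days = 88 h
vacuum cleaner: 0.8 kW × 88 h = 70.4 kWh
Total energy = 21316.7 kWh
Cost = 21316.7 × £0.27 = £5755.51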